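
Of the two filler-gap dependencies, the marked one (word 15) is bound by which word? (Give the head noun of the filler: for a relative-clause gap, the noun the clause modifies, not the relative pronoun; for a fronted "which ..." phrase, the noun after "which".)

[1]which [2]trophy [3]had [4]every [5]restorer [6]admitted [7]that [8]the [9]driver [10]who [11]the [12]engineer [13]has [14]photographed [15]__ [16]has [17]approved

9

The marked gap is inside the relative clause, the direct object of "photographed".
Its filler is the head noun "driver" (via "who"), at word 9.
(The other dependency links word 2 to a gap after word 17.)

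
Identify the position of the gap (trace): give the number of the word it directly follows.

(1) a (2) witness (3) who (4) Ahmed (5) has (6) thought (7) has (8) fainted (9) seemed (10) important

The displaced element is "a witness" (word 2).
It is linked across 1 clause boundary (Ø).
It functions as the subject of "fainted", so the gap sits immediately after word 6 ("thought").
Base order: Ahmed has thought a witness has fainted.

6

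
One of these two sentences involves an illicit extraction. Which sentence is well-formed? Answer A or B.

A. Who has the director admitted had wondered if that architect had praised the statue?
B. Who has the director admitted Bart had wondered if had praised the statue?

A

In B, the wh-phrase is extracted from inside a wh-island (introduced by "if"), which blocks movement.
In A, the extraction path crosses only that-complement boundaries, which are transparent.
So A is grammatical.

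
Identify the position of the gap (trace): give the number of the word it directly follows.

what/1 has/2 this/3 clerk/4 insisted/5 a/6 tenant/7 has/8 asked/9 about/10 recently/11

10

The displaced element is "what" (word 1).
It is linked across 1 clause boundary (Ø).
It functions as the object of the preposition "about" of "asked", so the gap sits immediately after word 10 ("about").
Base order: This clerk has insisted a tenant has asked about what recently.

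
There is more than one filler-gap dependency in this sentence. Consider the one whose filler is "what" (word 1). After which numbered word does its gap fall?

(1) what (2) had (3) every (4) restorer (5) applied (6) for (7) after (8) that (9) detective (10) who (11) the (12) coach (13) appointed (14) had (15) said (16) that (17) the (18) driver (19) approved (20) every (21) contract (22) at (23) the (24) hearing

The displaced element is "what" (word 1).
It functions as the object of the preposition "for" of "applied", so the gap sits immediately after word 6 ("for").
Base order: Every restorer had applied for what after that detective who the coach appointed had said that the driver approved every contract at the hearing.

6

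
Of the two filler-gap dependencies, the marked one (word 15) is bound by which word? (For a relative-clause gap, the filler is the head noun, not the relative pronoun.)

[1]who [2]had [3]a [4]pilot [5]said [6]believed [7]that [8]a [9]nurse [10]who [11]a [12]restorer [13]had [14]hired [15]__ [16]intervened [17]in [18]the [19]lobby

9

The marked gap is inside the relative clause, the direct object of "hired".
Its filler is the head noun "nurse" (via "who"), at word 9.
(The other dependency links word 1 to a gap after word 5.)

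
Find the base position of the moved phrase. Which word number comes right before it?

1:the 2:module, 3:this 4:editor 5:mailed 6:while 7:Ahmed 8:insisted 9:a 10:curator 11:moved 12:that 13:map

5

The displaced element is "the module" (word 2).
It functions as the direct object of "mailed", so the gap sits immediately after word 5 ("mailed").
Base order: This editor mailed the module while Ahmed insisted a curator moved that map.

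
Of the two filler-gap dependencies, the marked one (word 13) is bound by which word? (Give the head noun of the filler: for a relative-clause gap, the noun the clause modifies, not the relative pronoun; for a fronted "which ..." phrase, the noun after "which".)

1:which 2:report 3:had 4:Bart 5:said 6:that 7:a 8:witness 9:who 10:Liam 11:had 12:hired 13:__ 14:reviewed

The marked gap is inside the relative clause, the direct object of "hired".
Its filler is the head noun "witness" (via "who"), at word 8.
(The other dependency links word 2 to a gap after word 14.)

8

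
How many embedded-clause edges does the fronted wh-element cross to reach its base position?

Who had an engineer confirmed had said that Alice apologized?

"who" is extracted from the subject of "said".
Boundaries crossed, outermost first: [Ø] — 1 in total.

1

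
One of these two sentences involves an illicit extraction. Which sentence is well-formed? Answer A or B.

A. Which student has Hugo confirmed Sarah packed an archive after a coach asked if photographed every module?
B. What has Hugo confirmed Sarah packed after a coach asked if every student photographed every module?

In A, the wh-phrase is extracted from inside an adjunct island (introduced by "after"), which blocks movement.
In B, the extraction path crosses only that-complement boundaries, which are transparent.
So B is grammatical.

B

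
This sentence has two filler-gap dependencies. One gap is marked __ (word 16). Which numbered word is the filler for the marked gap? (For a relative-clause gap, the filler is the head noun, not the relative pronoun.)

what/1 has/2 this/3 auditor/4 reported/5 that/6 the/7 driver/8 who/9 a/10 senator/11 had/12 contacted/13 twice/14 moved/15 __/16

The marked gap is the direct object of "moved".
Its filler is the fronted wh-phrase "what", at word 1.
(The other dependency links word 8 to a gap after word 13.)

1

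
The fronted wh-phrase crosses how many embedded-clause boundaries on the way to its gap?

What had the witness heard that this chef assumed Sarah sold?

2

"what" is extracted from the object of "sold".
Boundaries crossed, outermost first: [that], [Ø] — 2 in total.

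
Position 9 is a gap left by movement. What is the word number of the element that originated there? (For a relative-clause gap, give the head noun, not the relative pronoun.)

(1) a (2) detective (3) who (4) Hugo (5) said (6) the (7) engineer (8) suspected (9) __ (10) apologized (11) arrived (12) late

The gap at 9 is the subject of "apologized", inside a relative clause.
The relative pronoun is "who" (word 3); it is bound by the head noun immediately before it.
Its filler is the head noun "detective", at word 2.

2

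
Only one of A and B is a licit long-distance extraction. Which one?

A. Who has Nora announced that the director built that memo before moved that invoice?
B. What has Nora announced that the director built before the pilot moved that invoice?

B

In A, the wh-phrase is extracted from inside an adjunct island (introduced by "before"), which blocks movement.
In B, the extraction path crosses only that-complement boundaries, which are transparent.
So B is grammatical.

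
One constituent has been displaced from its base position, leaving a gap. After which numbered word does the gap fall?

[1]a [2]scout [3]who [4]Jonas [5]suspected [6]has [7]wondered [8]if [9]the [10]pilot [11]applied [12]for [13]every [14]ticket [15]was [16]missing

5

The displaced element is "a scout" (word 2).
It is linked across 1 clause boundary (Ø).
It functions as the subject of "wondered", so the gap sits immediately after word 5 ("suspected").
Base order: Jonas suspected a scout has wondered if the pilot applied for every ticket.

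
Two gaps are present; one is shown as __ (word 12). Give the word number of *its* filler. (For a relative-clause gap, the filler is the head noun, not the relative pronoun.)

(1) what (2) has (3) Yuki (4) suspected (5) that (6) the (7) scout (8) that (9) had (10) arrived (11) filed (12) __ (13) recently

The marked gap is the direct object of "filed".
Its filler is the fronted wh-phrase "what", at word 1.
(The other dependency links word 7 to a gap after word 8.)

1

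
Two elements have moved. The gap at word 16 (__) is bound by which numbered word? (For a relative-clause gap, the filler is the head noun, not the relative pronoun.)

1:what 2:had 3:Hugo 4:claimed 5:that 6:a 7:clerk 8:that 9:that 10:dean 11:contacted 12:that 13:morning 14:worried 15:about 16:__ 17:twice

The marked gap is the object of the preposition "about" of "worried".
Its filler is the fronted wh-phrase "what", at word 1.
(The other dependency links word 7 to a gap after word 11.)

1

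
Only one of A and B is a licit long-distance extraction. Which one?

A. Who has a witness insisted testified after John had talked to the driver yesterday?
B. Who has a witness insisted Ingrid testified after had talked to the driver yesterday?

A

In B, the wh-phrase is extracted from inside an adjunct island (introduced by "after"), which blocks movement.
In A, the extraction path crosses only that-complement boundaries, which are transparent.
So A is grammatical.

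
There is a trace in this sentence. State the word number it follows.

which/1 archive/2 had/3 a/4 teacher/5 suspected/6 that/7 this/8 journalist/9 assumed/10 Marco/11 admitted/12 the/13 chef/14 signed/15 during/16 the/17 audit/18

15

The displaced element is "which archive" (word 2).
It is linked across 3 clause boundaries (that → Ø → Ø).
It functions as the direct object of "signed", so the gap sits immediately after word 15 ("signed").
Base order: A teacher had suspected that this journalist assumed Marco admitted the chef signed which archive during the audit.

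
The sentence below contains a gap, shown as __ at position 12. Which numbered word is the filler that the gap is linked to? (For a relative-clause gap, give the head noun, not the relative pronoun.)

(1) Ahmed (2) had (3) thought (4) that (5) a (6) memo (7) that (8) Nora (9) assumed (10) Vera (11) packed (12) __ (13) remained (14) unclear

6

The gap at 12 is the object of "packed", inside a relative clause.
The relative pronoun is "that" (word 7); it is bound by the head noun immediately before it.
Its filler is the head noun "memo", at word 6.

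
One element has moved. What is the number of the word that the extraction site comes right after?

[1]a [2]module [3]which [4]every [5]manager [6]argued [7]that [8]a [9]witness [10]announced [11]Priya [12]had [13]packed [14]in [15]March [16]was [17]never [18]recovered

13

The displaced element is "a module" (word 2).
It is linked across 2 clause boundaries (that → Ø).
It functions as the direct object of "packed", so the gap sits immediately after word 13 ("packed").
Base order: Every manager argued that a witness announced Priya had packed a module in March.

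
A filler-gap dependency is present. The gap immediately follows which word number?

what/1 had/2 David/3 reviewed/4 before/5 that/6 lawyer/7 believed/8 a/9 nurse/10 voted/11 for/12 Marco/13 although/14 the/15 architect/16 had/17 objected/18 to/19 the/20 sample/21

The displaced element is "what" (word 1).
It functions as the direct object of "reviewed", so the gap sits immediately after word 4 ("reviewed").
Base order: David had reviewed what before that lawyer believed a nurse voted for Marco although the architect had objected to the sample.

4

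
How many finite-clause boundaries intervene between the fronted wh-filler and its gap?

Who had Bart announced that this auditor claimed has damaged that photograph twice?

2

"who" is extracted from the subject of "damaged".
Boundaries crossed, outermost first: [that], [Ø] — 2 in total.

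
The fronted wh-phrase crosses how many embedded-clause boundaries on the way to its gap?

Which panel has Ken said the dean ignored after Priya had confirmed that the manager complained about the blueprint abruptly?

1

"which panel" is extracted from the object of "ignored".
Boundaries crossed, outermost first: [Ø] — 1 in total.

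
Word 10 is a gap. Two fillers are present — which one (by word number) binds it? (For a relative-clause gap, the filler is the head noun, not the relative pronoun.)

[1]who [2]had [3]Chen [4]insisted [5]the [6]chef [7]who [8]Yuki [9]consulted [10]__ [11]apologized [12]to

The marked gap is inside the relative clause, the direct object of "consulted".
Its filler is the head noun "chef" (via "who"), at word 6.
(The other dependency links word 1 to a gap after word 12.)

6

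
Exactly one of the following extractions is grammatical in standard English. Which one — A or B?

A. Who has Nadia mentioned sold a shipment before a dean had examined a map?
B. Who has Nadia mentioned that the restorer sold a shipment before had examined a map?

In B, the wh-phrase is extracted from inside an adjunct island (introduced by "before"), which blocks movement.
In A, the extraction path crosses only that-complement boundaries, which are transparent.
So A is grammatical.

A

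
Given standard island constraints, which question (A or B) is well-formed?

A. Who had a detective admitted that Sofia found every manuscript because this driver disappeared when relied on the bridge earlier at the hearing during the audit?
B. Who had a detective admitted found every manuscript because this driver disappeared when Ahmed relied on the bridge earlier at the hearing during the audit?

B

In A, the wh-phrase is extracted from inside an adjunct island (introduced by "because"), which blocks movement.
In B, the extraction path crosses only that-complement boundaries, which are transparent.
So B is grammatical.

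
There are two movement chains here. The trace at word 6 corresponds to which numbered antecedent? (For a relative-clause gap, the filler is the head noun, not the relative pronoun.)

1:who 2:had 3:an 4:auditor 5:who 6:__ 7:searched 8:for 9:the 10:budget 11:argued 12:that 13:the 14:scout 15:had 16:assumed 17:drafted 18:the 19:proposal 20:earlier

The marked gap is inside the relative clause, the subject of "searched".
Its filler is the head noun "auditor" (via "who"), at word 4.
(The other dependency links word 1 to a gap after word 16.)

4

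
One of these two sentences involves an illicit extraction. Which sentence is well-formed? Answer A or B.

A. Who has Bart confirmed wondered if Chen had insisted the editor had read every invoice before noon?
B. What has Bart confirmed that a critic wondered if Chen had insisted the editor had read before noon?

A

In B, the wh-phrase is extracted from inside a wh-island (introduced by "if"), which blocks movement.
In A, the extraction path crosses only that-complement boundaries, which are transparent.
So A is grammatical.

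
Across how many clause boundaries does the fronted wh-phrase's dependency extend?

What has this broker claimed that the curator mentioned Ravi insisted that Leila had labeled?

3

"what" is extracted from the object of "labeled".
Boundaries crossed, outermost first: [that], [Ø], [that] — 3 in total.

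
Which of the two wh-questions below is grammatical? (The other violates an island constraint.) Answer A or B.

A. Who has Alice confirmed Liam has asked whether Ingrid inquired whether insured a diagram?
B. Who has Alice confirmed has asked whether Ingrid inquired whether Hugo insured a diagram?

B

In A, the wh-phrase is extracted from inside a wh-island (introduced by "whether"), which blocks movement.
In B, the extraction path crosses only that-complement boundaries, which are transparent.
So B is grammatical.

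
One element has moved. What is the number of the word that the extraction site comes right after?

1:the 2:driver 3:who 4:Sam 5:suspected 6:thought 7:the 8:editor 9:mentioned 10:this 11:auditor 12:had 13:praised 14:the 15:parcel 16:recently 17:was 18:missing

5

The displaced element is "the driver" (word 2).
It is linked across 1 clause boundary (Ø).
It functions as the subject of "thought", so the gap sits immediately after word 5 ("suspected").
Base order: Sam suspected that the driver thought the editor mentioned this auditor had praised the parcel recently.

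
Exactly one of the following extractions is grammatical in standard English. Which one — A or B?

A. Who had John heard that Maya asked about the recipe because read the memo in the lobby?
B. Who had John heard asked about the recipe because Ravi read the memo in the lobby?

In A, the wh-phrase is extracted from inside an adjunct island (introduced by "because"), which blocks movement.
In B, the extraction path crosses only that-complement boundaries, which are transparent.
So B is grammatical.

B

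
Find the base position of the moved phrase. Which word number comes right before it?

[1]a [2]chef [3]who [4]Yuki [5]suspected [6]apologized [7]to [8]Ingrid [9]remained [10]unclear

5

The displaced element is "a chef" (word 2).
It is linked across 1 clause boundary (Ø).
It functions as the subject of "apologized", so the gap sits immediately after word 5 ("suspected").
Base order: Yuki suspected a chef apologized to Ingrid.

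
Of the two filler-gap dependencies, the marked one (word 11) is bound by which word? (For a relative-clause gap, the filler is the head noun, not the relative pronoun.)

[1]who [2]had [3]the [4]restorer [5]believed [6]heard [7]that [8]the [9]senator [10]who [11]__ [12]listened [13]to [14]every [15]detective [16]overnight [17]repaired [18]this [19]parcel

9

The marked gap is inside the relative clause, the subject of "listened".
Its filler is the head noun "senator" (via "who"), at word 9.
(The other dependency links word 1 to a gap after word 5.)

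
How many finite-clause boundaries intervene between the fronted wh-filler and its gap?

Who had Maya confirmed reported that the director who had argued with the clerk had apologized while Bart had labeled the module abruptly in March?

"who" is extracted from the subject of "reported".
Boundaries crossed, outermost first: [Ø] — 1 in total.

1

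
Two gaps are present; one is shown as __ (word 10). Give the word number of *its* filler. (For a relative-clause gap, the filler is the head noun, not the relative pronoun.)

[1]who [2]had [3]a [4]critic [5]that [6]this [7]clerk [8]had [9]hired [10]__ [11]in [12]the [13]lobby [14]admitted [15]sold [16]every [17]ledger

The marked gap is inside the relative clause, the direct object of "hired".
Its filler is the head noun "critic" (via "that"), at word 4.
(The other dependency links word 1 to a gap after word 14.)

4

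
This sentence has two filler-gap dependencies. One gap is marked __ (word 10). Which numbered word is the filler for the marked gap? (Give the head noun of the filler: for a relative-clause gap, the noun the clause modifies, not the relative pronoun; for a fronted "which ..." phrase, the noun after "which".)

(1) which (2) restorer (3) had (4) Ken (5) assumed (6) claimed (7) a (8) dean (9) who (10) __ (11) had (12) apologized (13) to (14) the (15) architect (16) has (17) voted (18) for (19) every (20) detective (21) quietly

8

The marked gap is inside the relative clause, the subject of "apologized".
Its filler is the head noun "dean" (via "who"), at word 8.
(The other dependency links word 2 to a gap after word 5.)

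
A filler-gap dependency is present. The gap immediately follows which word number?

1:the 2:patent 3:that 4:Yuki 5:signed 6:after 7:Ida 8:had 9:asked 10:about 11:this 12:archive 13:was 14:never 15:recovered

The displaced element is "the patent" (word 2).
It functions as the direct object of "signed", so the gap sits immediately after word 5 ("signed").
Base order: Yuki signed the patent after Ida had asked about this archive.

5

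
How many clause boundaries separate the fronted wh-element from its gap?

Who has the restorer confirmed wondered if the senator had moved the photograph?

1

"who" is extracted from the subject of "wondered".
Boundaries crossed, outermost first: [Ø] — 1 in total.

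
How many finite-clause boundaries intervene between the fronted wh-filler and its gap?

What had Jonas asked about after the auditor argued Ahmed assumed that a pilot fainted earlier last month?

"what" originates inside the matrix clause — no clause boundary is crossed.

0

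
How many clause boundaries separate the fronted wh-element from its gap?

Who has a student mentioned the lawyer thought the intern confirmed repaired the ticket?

3

"who" is extracted from the subject of "repaired".
Boundaries crossed, outermost first: [Ø], [Ø], [Ø] — 3 in total.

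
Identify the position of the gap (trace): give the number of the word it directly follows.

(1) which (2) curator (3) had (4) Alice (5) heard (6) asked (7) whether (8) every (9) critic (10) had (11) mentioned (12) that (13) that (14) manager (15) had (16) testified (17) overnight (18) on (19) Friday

5

The displaced element is "which curator" (word 2).
It is linked across 1 clause boundary (Ø).
It functions as the subject of "asked", so the gap sits immediately after word 5 ("heard").
Base order: Alice had heard that which curator asked whether every critic had mentioned that that manager had testified overnight on Friday.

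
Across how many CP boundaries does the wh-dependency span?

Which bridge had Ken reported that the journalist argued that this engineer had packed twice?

"which bridge" is extracted from the object of "packed".
Boundaries crossed, outermost first: [that], [that] — 2 in total.

2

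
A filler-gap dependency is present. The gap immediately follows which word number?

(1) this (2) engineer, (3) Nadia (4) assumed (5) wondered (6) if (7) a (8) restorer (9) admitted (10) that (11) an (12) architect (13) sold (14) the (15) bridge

4

The displaced element is "this engineer" (word 2).
It is linked across 1 clause boundary (Ø).
It functions as the subject of "wondered", so the gap sits immediately after word 4 ("assumed").
Base order: Nadia assumed this engineer wondered if a restorer admitted that an architect sold the bridge.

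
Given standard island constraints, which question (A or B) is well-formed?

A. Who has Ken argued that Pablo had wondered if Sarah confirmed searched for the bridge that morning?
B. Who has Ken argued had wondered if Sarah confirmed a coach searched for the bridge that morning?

In A, the wh-phrase is extracted from inside a wh-island (introduced by "if"), which blocks movement.
In B, the extraction path crosses only that-complement boundaries, which are transparent.
So B is grammatical.

B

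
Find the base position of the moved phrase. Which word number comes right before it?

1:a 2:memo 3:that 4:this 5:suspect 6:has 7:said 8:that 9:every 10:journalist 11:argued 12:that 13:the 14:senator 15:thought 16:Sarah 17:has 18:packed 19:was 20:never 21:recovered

The displaced element is "a memo" (word 2).
It is linked across 3 clause boundaries (that → that → Ø).
It functions as the direct object of "packed", so the gap sits immediately after word 18 ("packed").
Base order: This suspect has said that every journalist argued that the senator thought Sarah has packed a memo.

18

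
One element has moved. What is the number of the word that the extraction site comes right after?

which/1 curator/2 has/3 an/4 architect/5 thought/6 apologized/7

The displaced element is "which curator" (word 2).
It is linked across 1 clause boundary (Ø).
It functions as the subject of "apologized", so the gap sits immediately after word 6 ("thought").
Base order: An architect has thought which curator apologized.

6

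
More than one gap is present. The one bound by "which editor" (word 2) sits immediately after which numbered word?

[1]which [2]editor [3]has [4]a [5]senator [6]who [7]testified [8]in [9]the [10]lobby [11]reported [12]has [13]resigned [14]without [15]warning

The displaced element is "which editor" (word 2).
It is linked across 1 clause boundary (Ø).
It functions as the subject of "resigned", so the gap sits immediately after word 11 ("reported").
Base order: A senator who testified in the lobby has reported that which editor has resigned without warning.

11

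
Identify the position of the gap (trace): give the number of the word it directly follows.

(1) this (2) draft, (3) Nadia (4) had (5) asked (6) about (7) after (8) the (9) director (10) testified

The displaced element is "this draft" (word 2).
It functions as the object of the preposition "about" of "asked", so the gap sits immediately after word 6 ("about").
Base order: Nadia had asked about this draft after the director testified.

6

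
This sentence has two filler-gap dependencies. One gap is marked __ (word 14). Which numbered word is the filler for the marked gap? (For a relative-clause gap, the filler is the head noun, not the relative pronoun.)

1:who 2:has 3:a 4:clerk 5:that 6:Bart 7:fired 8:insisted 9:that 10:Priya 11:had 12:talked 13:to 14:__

The marked gap is the object of the preposition "to" of "talked".
Its filler is the fronted wh-phrase "who", at word 1.
(The other dependency links word 4 to a gap after word 7.)

1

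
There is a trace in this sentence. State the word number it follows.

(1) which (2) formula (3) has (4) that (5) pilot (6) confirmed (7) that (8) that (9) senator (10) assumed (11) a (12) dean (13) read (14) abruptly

13

The displaced element is "which formula" (word 2).
It is linked across 2 clause boundaries (that → Ø).
It functions as the direct object of "read", so the gap sits immediately after word 13 ("read").
Base order: That pilot has confirmed that that senator assumed a dean read which formula abruptly.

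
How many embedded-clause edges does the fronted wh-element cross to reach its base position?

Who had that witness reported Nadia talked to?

"who" is extracted from the PP object of "talked".
Boundaries crossed, outermost first: [Ø] — 1 in total.

1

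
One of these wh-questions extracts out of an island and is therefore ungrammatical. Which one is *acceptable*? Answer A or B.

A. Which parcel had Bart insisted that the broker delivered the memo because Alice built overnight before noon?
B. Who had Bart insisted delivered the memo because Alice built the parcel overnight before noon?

B

In A, the wh-phrase is extracted from inside an adjunct island (introduced by "because"), which blocks movement.
In B, the extraction path crosses only that-complement boundaries, which are transparent.
So B is grammatical.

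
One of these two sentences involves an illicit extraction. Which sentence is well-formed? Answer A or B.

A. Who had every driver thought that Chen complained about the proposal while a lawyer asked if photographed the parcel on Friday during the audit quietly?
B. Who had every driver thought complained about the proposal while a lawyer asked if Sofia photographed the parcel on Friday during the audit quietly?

In A, the wh-phrase is extracted from inside an adjunct island (introduced by "while"), which blocks movement.
In B, the extraction path crosses only that-complement boundaries, which are transparent.
So B is grammatical.

B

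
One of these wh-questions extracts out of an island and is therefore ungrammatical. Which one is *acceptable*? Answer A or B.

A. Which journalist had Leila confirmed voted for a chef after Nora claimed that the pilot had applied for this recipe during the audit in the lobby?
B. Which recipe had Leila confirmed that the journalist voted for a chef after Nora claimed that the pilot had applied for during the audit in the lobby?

In B, the wh-phrase is extracted from inside an adjunct island (introduced by "after"), which blocks movement.
In A, the extraction path crosses only that-complement boundaries, which are transparent.
So A is grammatical.

A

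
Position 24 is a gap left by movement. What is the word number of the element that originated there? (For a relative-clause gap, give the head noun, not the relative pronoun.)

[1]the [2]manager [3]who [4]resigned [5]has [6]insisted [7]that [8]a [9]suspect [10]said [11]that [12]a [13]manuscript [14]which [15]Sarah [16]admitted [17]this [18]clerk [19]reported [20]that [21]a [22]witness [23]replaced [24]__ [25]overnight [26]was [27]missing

The gap at 24 is the object of "replaced", inside a relative clause.
The relative pronoun is "which" (word 14); it is bound by the head noun immediately before it.
Its filler is the head noun "manuscript", at word 13.

13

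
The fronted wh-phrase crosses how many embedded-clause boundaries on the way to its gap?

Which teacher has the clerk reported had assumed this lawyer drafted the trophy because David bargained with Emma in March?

1

"which teacher" is extracted from the subject of "assumed".
Boundaries crossed, outermost first: [Ø] — 1 in total.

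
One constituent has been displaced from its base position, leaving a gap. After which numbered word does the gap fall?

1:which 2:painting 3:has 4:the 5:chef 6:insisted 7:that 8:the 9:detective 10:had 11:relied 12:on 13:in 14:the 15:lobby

The displaced element is "which painting" (word 2).
It is linked across 1 clause boundary (that).
It functions as the object of the preposition "on" of "relied", so the gap sits immediately after word 12 ("on").
Base order: The chef has insisted that the detective had relied on which painting in the lobby.

12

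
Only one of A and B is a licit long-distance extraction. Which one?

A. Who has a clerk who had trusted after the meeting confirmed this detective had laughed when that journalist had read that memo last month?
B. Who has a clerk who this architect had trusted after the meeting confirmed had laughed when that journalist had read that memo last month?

B

In A, the wh-phrase is extracted from inside a complex-NP island (relative clause) (introduced by "who"), which blocks movement.
In B, the extraction path crosses only that-complement boundaries, which are transparent.
So B is grammatical.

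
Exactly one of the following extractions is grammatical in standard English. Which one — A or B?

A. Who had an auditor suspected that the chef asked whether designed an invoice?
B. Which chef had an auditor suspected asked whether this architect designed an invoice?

B

In A, the wh-phrase is extracted from inside a wh-island (introduced by "whether"), which blocks movement.
In B, the extraction path crosses only that-complement boundaries, which are transparent.
So B is grammatical.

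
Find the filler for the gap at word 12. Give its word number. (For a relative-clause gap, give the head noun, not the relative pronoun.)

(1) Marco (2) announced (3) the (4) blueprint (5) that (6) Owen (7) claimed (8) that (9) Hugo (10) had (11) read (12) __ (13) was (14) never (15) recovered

4

The gap at 12 is the object of "read", inside a relative clause.
The relative pronoun is "that" (word 5); it is bound by the head noun immediately before it.
Its filler is the head noun "blueprint", at word 4.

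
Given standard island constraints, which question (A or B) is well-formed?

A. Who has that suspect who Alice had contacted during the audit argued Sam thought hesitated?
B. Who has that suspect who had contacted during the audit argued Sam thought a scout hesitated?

A

In B, the wh-phrase is extracted from inside a complex-NP island (relative clause) (introduced by "who"), which blocks movement.
In A, the extraction path crosses only that-complement boundaries, which are transparent.
So A is grammatical.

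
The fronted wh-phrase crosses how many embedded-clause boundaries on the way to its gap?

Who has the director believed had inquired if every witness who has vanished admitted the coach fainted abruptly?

1

"who" is extracted from the subject of "inquired".
Boundaries crossed, outermost first: [Ø] — 1 in total.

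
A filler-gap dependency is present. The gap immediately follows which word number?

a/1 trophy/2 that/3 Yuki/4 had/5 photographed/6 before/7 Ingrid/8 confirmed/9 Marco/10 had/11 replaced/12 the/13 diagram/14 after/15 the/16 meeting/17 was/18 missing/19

The displaced element is "a trophy" (word 2).
It functions as the direct object of "photographed", so the gap sits immediately after word 6 ("photographed").
Base order: Yuki had photographed a trophy before Ingrid confirmed Marco had replaced the diagram after the meeting.

6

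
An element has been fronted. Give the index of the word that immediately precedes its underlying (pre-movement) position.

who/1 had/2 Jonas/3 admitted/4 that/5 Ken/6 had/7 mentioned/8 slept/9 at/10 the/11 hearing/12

The displaced element is "who" (word 1).
It is linked across 2 clause boundaries (that → Ø).
It functions as the subject of "slept", so the gap sits immediately after word 8 ("mentioned").
Base order: Jonas had admitted that Ken had mentioned that who slept at the hearing.

8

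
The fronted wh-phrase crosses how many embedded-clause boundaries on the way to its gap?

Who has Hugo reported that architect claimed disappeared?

"who" is extracted from the subject of "disappeared".
Boundaries crossed, outermost first: [Ø], [Ø] — 2 in total.

2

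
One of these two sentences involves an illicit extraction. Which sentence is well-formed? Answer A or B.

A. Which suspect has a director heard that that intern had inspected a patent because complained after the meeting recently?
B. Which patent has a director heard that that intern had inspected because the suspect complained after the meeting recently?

B

In A, the wh-phrase is extracted from inside an adjunct island (introduced by "because"), which blocks movement.
In B, the extraction path crosses only that-complement boundaries, which are transparent.
So B is grammatical.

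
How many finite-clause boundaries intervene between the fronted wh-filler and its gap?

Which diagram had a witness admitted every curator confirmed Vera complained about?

2

"which diagram" is extracted from the PP object of "complained".
Boundaries crossed, outermost first: [Ø], [Ø] — 2 in total.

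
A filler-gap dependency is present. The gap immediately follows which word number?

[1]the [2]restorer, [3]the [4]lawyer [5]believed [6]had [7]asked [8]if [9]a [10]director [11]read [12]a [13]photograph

The displaced element is "the restorer" (word 2).
It is linked across 1 clause boundary (Ø).
It functions as the subject of "asked", so the gap sits immediately after word 5 ("believed").
Base order: The lawyer believed the restorer had asked if a director read a photograph.

5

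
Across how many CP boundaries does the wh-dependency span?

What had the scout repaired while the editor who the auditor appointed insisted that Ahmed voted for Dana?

0

"what" originates inside the matrix clause — no clause boundary is crossed.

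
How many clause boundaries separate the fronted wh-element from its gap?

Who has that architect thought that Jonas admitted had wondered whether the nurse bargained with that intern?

"who" is extracted from the subject of "wondered".
Boundaries crossed, outermost first: [that], [Ø] — 2 in total.

2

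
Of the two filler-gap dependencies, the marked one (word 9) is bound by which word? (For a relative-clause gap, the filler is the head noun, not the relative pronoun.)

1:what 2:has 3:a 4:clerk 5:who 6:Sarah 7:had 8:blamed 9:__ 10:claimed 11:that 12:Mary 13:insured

4

The marked gap is inside the relative clause, the direct object of "blamed".
Its filler is the head noun "clerk" (via "who"), at word 4.
(The other dependency links word 1 to a gap after word 13.)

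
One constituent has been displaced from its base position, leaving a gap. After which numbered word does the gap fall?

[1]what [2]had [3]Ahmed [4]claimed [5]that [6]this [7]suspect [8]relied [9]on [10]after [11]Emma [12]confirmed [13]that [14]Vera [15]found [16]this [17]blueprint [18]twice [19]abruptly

The displaced element is "what" (word 1).
It is linked across 1 clause boundary (that).
It functions as the object of the preposition "on" of "relied", so the gap sits immediately after word 9 ("on").
Base order: Ahmed had claimed that this suspect relied on what after Emma confirmed that Vera found this blueprint twice abruptly.

9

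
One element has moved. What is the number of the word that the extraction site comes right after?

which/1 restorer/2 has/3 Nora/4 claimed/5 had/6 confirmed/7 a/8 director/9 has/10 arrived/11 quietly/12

5

The displaced element is "which restorer" (word 2).
It is linked across 1 clause boundary (Ø).
It functions as the subject of "confirmed", so the gap sits immediately after word 5 ("claimed").
Base order: Nora has claimed that which restorer had confirmed a director has arrived quietly.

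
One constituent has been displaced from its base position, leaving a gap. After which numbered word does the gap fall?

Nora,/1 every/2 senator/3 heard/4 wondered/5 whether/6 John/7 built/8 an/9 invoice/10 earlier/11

4

The displaced element is "Nora" (word 1).
It is linked across 1 clause boundary (Ø).
It functions as the subject of "wondered", so the gap sits immediately after word 4 ("heard").
Base order: Every senator heard Nora wondered whether John built an invoice earlier.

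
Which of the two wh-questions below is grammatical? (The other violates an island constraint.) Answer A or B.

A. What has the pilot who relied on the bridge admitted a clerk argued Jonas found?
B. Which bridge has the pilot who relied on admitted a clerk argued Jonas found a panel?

In B, the wh-phrase is extracted from inside a complex-NP island (relative clause) (introduced by "who"), which blocks movement.
In A, the extraction path crosses only that-complement boundaries, which are transparent.
So A is grammatical.

A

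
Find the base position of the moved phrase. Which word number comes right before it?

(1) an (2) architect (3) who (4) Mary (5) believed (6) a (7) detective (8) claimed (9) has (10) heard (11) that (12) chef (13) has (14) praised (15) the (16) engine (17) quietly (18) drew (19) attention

8

The displaced element is "an architect" (word 2).
It is linked across 2 clause boundaries (Ø → Ø).
It functions as the subject of "heard", so the gap sits immediately after word 8 ("claimed").
Base order: Mary believed a detective claimed that an architect has heard that chef has praised the engine quietly.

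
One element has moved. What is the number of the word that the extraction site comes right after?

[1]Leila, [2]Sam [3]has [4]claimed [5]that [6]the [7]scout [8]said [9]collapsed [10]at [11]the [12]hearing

The displaced element is "Leila" (word 1).
It is linked across 2 clause boundaries (that → Ø).
It functions as the subject of "collapsed", so the gap sits immediately after word 8 ("said").
Base order: Sam has claimed that the scout said that Leila collapsed at the hearing.

8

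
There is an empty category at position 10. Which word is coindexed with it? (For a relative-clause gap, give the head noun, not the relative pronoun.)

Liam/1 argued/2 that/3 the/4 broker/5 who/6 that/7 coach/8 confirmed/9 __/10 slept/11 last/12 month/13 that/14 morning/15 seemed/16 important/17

The gap at 10 is the subject of "slept", inside a relative clause.
The relative pronoun is "who" (word 6); it is bound by the head noun immediately before it.
Its filler is the head noun "broker", at word 5.

5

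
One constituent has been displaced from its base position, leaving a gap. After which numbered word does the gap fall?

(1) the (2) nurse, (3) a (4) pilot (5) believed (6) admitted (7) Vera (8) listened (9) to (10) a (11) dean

5

The displaced element is "the nurse" (word 2).
It is linked across 1 clause boundary (Ø).
It functions as the subject of "admitted", so the gap sits immediately after word 5 ("believed").
Base order: A pilot believed that the nurse admitted Vera listened to a dean.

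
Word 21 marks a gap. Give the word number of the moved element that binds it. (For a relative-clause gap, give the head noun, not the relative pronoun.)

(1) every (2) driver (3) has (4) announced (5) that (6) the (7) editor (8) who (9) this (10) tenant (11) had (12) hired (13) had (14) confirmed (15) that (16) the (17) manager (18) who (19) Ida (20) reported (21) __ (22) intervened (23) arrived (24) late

17

The gap at 21 is the subject of "intervened", inside a relative clause.
The relative pronoun is "who" (word 18); it is bound by the head noun immediately before it.
Its filler is the head noun "manager", at word 17.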